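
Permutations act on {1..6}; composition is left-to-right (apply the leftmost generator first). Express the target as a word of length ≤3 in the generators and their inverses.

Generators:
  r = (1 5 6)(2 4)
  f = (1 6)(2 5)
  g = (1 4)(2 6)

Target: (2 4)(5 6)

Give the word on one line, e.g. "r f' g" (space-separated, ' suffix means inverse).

  after g: (1 4)(2 6)
  after f: (1 4 6 5 2)
  after g': (2 4)(5 6)

g f g'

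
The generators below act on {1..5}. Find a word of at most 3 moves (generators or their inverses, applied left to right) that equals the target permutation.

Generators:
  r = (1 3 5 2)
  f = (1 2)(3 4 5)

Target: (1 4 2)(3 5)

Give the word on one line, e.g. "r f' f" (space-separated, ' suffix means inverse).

r f r

  after r: (1 3 5 2)
  after f: (1 4 5)
  after r: (1 4 2)(3 5)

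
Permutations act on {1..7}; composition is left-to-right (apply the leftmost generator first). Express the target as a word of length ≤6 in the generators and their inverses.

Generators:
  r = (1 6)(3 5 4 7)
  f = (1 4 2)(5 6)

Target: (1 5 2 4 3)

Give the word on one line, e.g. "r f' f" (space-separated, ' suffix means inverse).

  after f': (1 2 4)(5 6)
  after r: (1 2 7 3 5)(4 6)
  after f': (1 4 5 2 7 3 6)
  after r': (1 5 2 4 3)

f' r f' r'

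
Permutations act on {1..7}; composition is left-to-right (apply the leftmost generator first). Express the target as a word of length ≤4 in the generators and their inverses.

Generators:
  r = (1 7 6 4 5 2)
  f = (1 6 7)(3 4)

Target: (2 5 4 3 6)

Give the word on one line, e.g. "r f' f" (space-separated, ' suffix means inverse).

  after f': (1 7 6)(3 4)
  after r': (2 5 4 3 6)

f' r'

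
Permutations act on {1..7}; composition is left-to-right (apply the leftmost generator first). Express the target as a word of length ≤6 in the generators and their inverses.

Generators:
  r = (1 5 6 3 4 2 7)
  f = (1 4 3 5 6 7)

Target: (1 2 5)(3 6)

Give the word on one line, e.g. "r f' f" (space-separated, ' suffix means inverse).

f' r' f f

  after f': (1 7 6 5 3 4)
  after r': (1 2 4 7 5 6)
  after f: (1 2 3 5 7 6 4)
  after f: (1 2 5)(3 6)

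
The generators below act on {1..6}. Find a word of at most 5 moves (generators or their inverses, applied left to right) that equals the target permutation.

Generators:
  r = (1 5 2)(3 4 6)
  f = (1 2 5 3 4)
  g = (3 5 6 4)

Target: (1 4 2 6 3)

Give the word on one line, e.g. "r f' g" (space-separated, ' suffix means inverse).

  after f': (1 4 3 5 2)
  after f': (1 3 2 4 5)
  after r: (1 4 2 6 3)

f' f' r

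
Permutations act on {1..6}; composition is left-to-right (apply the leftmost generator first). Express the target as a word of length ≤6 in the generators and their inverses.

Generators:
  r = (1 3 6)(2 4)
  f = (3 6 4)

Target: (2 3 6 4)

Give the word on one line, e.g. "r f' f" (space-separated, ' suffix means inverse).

  after r': (1 6 3)(2 4)
  after f': (1 3)(2 6 4)
  after r: (1 6 2)
  after r: (2 3 6 4)

r' f' r r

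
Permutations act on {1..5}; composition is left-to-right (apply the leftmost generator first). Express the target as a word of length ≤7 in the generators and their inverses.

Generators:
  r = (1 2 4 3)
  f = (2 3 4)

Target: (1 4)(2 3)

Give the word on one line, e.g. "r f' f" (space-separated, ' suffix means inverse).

f' r' f r' f'

  after f': (2 4 3)
  after r': (1 3)
  after f: (1 4 2 3)
  after r': (1 2 4)
  after f': (1 4)(2 3)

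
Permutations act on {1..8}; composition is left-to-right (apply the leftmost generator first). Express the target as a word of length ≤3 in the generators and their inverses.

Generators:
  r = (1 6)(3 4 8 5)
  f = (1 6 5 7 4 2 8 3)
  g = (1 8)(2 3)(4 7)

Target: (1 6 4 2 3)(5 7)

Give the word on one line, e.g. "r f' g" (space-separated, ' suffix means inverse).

  after f: (1 6 5 7 4 2 8 3)
  after r': (2 4)(3 6 8 5 7)
  after r': (1 6 4 2 3)(5 7)

f r' r'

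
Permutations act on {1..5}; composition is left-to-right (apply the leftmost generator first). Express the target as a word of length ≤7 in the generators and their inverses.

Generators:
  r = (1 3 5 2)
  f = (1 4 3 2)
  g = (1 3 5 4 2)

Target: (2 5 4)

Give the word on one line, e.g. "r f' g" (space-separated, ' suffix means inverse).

  after r: (1 3 5 2)
  after f: (1 2 4 3 5)
  after g: (3 4 5)
  after f': (1 2 3)(4 5)
  after r: (2 5 4)

r f g f' r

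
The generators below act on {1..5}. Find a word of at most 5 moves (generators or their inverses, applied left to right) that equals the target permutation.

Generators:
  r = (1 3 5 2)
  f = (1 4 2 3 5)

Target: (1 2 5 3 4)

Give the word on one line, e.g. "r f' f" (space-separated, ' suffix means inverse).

  after f: (1 4 2 3 5)
  after f: (1 2 5 4 3)
  after f: (1 3 4 5 2)
  after r: (1 5)(2 3 4)
  after r: (1 2 5 3 4)

f f f r r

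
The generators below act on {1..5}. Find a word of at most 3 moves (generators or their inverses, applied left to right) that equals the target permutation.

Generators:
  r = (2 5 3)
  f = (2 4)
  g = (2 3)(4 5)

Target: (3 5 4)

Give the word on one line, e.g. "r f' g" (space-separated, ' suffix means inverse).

  after g: (2 3)(4 5)
  after r': (2 5 4)
  after r': (3 5 4)

g r' r'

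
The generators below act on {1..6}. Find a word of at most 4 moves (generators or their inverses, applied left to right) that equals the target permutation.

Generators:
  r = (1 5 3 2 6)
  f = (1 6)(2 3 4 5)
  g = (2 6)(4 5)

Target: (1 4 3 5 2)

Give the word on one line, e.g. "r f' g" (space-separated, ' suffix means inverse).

  after r: (1 5 3 2 6)
  after f': (1 4 3 5 2)

r f'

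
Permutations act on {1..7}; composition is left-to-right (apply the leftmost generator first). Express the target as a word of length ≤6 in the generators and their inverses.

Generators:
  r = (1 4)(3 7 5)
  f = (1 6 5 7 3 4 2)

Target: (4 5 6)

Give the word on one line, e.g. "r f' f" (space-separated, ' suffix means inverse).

  after r: (1 4)(3 7 5)
  after f: (1 2)(4 6 5)
  after r: (1 2 4 6 3 7 5)
  after f: (4 5 6)

r f r f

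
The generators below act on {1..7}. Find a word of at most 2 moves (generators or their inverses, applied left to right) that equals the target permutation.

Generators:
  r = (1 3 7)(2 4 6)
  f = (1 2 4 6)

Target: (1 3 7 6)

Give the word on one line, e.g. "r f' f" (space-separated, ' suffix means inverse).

r f'

  after r: (1 3 7)(2 4 6)
  after f': (1 3 7 6)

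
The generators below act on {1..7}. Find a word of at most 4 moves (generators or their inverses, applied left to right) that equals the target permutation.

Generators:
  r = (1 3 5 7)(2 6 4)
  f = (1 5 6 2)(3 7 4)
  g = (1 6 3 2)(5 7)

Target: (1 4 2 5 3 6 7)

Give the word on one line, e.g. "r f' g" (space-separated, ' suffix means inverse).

  after g: (1 6 3 2)(5 7)
  after r': (1 2 7 3 4 6)
  after r': (1 4 2 5 3 6 7)

g r' r'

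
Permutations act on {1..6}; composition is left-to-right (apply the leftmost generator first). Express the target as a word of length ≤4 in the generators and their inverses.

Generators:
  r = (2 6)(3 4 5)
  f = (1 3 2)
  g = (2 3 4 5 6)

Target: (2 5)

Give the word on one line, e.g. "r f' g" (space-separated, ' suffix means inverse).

g r'

  after g: (2 3 4 5 6)
  after r': (2 5)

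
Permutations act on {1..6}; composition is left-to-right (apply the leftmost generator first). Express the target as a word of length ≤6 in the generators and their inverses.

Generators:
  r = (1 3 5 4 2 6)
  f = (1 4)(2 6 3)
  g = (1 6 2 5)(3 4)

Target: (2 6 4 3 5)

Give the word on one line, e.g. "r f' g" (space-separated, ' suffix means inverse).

  after g: (1 6 2 5)(3 4)
  after f: (1 3)(2 5 4)
  after g': (1 4 6)(3 5)
  after f: (2 6 4 3 5)

g f g' f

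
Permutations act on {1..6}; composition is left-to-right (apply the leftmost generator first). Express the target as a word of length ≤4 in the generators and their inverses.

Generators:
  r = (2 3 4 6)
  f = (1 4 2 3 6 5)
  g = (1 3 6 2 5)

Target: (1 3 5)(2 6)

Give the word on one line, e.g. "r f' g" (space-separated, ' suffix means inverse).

  after r': (2 6 4 3)
  after f': (1 5 6)(2 3 4)
  after f': (1 6 5 3)
  after g': (1 3 5)(2 6)

r' f' f' g'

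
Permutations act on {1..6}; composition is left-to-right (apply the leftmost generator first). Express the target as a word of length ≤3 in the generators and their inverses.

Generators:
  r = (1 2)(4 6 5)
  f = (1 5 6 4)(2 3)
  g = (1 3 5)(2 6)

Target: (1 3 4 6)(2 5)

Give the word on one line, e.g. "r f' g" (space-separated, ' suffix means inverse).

g r

  after g: (1 3 5)(2 6)
  after r: (1 3 4 6)(2 5)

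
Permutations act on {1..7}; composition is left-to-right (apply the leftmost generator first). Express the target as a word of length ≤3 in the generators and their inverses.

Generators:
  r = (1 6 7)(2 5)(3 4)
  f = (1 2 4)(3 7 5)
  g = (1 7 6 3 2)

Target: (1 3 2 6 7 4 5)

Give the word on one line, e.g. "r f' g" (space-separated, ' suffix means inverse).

f' r

  after f': (1 4 2)(3 5 7)
  after r: (1 3 2 6 7 4 5)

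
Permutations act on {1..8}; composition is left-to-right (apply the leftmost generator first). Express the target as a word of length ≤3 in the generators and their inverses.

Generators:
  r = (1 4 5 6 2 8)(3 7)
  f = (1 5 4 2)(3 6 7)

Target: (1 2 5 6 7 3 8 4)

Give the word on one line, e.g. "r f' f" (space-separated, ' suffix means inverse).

  after f: (1 5 4 2)(3 6 7)
  after r: (1 6 3 2 4 8)
  after r: (1 2 5 6 7 3 8 4)

f r r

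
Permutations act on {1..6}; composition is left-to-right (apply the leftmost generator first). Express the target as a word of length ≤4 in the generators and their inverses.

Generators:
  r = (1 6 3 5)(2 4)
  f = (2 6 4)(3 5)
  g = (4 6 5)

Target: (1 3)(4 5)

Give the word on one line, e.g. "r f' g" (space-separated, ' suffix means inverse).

  after g': (4 5 6)
  after r': (1 5)(2 4 3 6)
  after r': (1 3)(4 6)
  after g: (1 3)(4 5)

g' r' r' g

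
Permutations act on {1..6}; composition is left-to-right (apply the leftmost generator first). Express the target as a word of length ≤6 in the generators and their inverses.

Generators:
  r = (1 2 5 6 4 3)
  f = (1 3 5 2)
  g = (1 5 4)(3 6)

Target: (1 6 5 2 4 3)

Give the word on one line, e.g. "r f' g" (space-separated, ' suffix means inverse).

r f f r' r'

  after r: (1 2 5 6 4 3)
  after f: (4 5 6)
  after f: (1 3 5 6 4 2)
  after r': (1 4)(2 3)
  after r': (1 6 5 2 4 3)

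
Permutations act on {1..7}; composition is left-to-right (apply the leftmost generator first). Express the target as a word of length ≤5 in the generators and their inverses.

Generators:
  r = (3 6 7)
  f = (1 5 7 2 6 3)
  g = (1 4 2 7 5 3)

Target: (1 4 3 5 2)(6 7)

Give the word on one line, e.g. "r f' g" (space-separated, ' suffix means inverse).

f' g' f' g f'

  after f': (1 3 6 2 7 5)
  after g': (1 5 3 6 4)
  after f': (2 7 5 6 4 3)
  after g: (1 4)(2 5 6)(3 7)
  after f': (1 4 3 5 2)(6 7)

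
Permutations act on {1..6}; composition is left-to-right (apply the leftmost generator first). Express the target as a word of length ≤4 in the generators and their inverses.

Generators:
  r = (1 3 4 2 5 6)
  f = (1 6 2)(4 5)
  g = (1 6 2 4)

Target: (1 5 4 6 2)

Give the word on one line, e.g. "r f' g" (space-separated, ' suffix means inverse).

  after g': (1 4 2 6)
  after f': (1 5 4 6 2)

g' f'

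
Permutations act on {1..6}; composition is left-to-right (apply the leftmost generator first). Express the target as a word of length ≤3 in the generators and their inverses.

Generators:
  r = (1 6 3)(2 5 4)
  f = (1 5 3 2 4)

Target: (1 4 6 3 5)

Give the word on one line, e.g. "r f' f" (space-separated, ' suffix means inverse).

  after f: (1 5 3 2 4)
  after r: (1 4 6 3 5)

f r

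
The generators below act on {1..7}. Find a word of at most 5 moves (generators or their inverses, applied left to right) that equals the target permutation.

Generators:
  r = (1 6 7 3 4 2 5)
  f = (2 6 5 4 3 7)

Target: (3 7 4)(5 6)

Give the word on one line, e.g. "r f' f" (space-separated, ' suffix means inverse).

r' f' r'

  after r': (1 5 2 4 3 7 6)
  after f': (1 6)(2 5 7)
  after r': (3 7 4)(5 6)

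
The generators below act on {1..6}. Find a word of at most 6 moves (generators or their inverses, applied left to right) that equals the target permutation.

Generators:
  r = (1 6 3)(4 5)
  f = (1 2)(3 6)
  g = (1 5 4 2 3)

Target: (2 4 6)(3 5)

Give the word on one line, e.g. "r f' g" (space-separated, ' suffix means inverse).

  after g': (1 3 2 4 5)
  after g': (1 2 5 3 4)
  after r': (1 2 4 3 5 6)
  after f': (2 4 6)(3 5)

g' g' r' f'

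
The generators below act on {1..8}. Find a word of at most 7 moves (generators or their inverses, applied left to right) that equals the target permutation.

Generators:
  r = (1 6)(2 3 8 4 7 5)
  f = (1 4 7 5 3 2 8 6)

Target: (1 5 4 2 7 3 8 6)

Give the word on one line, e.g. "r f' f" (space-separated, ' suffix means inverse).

  after f: (1 4 7 5 3 2 8 6)
  after r': (1 8)(2 3 5)
  after r': (1 3 7 4 8 6)
  after r': (1 2 5 7 8)(3 4)
  after r': (1 5 4 2 7 3 8 6)

f r' r' r' r'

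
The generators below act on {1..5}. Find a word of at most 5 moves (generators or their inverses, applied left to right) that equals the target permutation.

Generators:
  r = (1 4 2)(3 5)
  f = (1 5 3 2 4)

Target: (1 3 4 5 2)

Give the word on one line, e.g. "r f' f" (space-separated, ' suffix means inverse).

r f r f' f'

  after r: (1 4 2)(3 5)
  after f: (2 5)
  after r: (1 4 2 3 5)
  after f': (1 2 5 4 3)
  after f': (1 3 4 5 2)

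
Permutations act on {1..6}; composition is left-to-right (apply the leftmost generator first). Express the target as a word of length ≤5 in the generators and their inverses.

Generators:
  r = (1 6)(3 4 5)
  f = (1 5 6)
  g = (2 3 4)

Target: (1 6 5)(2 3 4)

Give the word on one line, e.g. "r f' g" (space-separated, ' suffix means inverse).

g f' g' g' g'

  after g: (2 3 4)
  after f': (1 6 5)(2 3 4)
  after g': (1 6 5)
  after g': (1 6 5)(2 4 3)
  after g': (1 6 5)(2 3 4)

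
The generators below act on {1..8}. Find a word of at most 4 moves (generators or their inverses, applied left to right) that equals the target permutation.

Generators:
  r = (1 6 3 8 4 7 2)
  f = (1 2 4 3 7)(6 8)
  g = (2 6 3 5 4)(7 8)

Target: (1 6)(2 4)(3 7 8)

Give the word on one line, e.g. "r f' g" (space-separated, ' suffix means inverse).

f' f' r'

  after f': (1 7 3 4 2)(6 8)
  after f': (1 3 2 7 4)
  after r': (1 6)(2 4)(3 7 8)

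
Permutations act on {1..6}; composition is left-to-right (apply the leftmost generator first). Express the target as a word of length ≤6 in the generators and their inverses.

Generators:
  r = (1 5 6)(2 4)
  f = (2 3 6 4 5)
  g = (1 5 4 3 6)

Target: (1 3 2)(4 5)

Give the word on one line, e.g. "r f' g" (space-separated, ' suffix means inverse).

  after g: (1 5 4 3 6)
  after f': (1 4 2 5 6)
  after g': (1 5 3 4 2)
  after r: (1 6)(2 5 3)
  after g': (1 3 2)(4 5)

g f' g' r g'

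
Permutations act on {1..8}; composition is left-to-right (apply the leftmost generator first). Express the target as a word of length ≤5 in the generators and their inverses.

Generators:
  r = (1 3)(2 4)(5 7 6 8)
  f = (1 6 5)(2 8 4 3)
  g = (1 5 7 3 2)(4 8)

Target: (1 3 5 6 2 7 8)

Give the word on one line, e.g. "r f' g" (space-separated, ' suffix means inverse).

  after r: (1 3)(2 4)(5 7 6 8)
  after r: (5 6)(7 8)
  after g': (1 2 3 7 4 8 5 6)
  after g': (1 3 5 6 2 7 8)

r r g' g'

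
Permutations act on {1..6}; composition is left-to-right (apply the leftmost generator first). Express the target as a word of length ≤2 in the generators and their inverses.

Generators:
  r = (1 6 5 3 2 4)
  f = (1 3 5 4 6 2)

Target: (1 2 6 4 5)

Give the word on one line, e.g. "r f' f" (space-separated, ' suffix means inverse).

  after f: (1 3 5 4 6 2)
  after r: (1 2 6 4 5)

f r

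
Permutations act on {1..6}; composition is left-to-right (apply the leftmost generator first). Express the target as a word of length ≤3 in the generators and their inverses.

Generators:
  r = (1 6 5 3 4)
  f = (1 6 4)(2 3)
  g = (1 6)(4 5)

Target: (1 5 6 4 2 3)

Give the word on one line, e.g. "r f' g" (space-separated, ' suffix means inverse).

r' g' f

  after r': (1 4 3 5 6)
  after g': (1 5)(3 4)
  after f: (1 5 6 4 2 3)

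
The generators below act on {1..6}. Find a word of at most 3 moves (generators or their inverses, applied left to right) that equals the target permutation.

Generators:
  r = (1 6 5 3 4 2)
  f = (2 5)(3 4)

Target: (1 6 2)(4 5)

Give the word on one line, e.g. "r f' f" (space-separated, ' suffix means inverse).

  after r: (1 6 5 3 4 2)
  after f': (1 6 2)(4 5)

r f'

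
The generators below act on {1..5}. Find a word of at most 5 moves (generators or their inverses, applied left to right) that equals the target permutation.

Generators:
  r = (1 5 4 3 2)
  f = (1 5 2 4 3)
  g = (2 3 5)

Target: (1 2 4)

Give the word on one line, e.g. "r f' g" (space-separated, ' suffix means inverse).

  after g': (2 5 3)
  after f: (1 5)(3 4)
  after g: (1 2 3 4 5)
  after r': (1 3 5 2 4)
  after g': (1 2 4)

g' f g r' g'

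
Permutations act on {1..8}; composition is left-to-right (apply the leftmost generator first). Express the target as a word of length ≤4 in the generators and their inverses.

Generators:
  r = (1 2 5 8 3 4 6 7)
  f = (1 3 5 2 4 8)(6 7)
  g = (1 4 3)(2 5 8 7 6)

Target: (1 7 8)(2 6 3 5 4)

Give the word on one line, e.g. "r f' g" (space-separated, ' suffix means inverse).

r r g g

  after r: (1 2 5 8 3 4 6 7)
  after r: (1 5 3 6)(2 8 4 7)
  after g: (1 8 3 2 7 5)(4 6)
  after g: (1 7 8)(2 6 3 5 4)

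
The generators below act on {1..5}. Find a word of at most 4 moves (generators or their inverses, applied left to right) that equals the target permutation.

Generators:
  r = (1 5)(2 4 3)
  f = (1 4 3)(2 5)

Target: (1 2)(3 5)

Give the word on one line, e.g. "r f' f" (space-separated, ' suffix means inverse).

r f'

  after r: (1 5)(2 4 3)
  after f': (1 2)(3 5)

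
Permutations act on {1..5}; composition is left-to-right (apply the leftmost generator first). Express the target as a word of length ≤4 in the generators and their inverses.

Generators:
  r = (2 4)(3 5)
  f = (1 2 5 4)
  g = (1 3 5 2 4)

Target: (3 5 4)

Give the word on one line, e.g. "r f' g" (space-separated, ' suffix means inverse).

r' f r f

  after r': (2 4)(3 5)
  after f: (1 2)(3 4 5)
  after r: (1 4 3 2)
  after f: (3 5 4)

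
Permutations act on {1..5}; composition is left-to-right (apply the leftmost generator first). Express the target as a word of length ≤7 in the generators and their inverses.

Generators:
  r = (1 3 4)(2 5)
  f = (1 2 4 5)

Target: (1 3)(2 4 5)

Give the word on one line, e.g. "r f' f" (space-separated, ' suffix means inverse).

r' f r f' r

  after r': (1 4 3)(2 5)
  after f: (1 5 4 3 2)
  after r: (1 2 3 5)
  after f': (2 3 4)
  after r: (1 3)(2 4 5)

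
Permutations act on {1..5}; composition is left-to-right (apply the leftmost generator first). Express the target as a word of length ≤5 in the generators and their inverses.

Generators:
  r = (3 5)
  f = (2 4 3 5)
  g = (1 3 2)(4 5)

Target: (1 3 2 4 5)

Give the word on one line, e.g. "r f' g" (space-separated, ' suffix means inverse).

  after g: (1 3 2)(4 5)
  after f': (1 4 3 5 2)
  after g: (1 5)(2 3 4)
  after f': (1 3 2 4 5)

g f' g f'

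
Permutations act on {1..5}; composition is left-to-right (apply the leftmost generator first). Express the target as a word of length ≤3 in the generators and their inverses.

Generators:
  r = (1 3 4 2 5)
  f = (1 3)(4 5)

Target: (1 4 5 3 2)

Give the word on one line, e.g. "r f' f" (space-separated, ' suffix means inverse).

r' r' r'

  after r': (1 5 2 4 3)
  after r': (1 2 3 5 4)
  after r': (1 4 5 3 2)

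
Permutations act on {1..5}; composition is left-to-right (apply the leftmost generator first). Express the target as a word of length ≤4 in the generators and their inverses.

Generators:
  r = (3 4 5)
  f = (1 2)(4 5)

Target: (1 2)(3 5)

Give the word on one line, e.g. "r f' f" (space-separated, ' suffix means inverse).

  after f': (1 2)(4 5)
  after r': (1 2)(3 5)

f' r'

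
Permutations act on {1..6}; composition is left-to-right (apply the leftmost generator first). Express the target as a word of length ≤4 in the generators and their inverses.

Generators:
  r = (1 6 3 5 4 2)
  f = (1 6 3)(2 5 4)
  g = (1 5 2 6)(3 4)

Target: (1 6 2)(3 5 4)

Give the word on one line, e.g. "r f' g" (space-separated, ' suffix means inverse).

r f r'

  after r: (1 6 3 5 4 2)
  after f: (1 3 4 5 2 6)
  after r': (1 6 2)(3 5 4)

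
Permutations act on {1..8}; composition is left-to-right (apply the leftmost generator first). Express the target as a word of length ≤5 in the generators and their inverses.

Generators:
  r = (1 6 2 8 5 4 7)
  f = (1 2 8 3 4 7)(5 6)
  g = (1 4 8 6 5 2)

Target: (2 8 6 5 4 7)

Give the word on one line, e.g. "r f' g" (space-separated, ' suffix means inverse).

  after r': (1 7 4 5 8 2 6)
  after g: (1 7 8)(2 5 6 4)
  after g: (1 7 6 8 4)
  after r': (1 4 7)(2 6)(5 8)
  after g': (2 8 6 5 4 7)

r' g g r' g'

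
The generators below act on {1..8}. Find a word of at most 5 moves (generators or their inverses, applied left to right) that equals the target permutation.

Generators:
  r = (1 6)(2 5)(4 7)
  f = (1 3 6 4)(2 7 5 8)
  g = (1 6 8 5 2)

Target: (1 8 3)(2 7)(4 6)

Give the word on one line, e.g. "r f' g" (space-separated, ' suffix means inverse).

  after g': (1 2 5 8 6)
  after f: (1 7 5 2 8 4)(3 6)
  after f: (1 5 7 8)(3 4)
  after f: (1 8 3)(2 7)(4 6)

g' f f f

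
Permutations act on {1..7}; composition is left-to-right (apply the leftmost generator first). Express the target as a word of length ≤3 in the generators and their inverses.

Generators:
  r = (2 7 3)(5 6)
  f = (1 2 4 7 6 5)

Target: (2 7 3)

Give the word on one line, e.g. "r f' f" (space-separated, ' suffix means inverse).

  after r': (2 3 7)(5 6)
  after r': (2 7 3)

r' r'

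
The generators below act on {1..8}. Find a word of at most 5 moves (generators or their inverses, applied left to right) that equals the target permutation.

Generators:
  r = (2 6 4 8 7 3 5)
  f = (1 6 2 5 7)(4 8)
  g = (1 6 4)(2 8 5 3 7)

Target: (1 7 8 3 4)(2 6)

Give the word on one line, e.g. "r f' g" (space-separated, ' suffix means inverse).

g f g'

  after g: (1 6 4)(2 8 5 3 7)
  after f: (1 2 4 6 8 7 5 3)
  after g': (1 7 8 3 4)(2 6)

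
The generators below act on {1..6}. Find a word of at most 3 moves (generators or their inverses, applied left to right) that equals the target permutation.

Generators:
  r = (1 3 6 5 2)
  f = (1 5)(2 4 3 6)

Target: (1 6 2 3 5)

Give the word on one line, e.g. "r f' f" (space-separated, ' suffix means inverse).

  after r: (1 3 6 5 2)
  after r: (1 6 2 3 5)

r r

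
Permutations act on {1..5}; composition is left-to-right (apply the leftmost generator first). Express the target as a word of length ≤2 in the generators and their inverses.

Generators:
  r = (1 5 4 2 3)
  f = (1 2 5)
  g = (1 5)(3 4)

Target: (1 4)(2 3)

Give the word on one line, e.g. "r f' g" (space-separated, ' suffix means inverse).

  after r': (1 3 2 4 5)
  after g: (1 4)(2 3)

r' g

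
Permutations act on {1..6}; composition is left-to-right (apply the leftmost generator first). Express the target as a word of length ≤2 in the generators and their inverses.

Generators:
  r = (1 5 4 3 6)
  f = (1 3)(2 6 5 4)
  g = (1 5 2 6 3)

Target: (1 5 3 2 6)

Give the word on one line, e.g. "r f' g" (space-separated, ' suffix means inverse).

  after r': (1 6 3 4 5)
  after f: (1 5 3 2 6)

r' f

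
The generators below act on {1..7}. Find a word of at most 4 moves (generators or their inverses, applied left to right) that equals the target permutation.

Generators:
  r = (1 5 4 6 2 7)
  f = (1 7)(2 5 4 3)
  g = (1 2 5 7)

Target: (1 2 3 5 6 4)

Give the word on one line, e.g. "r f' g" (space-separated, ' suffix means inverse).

  after f': (1 7)(2 3 4 5)
  after r': (1 2 3 5 6 4)

f' r'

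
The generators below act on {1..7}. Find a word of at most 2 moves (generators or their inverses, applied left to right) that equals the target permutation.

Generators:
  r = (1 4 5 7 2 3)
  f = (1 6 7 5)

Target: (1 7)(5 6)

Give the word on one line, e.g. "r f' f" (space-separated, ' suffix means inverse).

f f

  after f: (1 6 7 5)
  after f: (1 7)(5 6)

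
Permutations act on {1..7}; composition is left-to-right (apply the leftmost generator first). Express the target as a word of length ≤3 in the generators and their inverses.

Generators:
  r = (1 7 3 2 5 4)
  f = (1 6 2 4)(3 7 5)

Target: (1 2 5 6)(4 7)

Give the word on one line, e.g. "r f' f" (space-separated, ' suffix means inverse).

r' f'

  after r': (1 4 5 2 3 7)
  after f': (1 2 5 6)(4 7)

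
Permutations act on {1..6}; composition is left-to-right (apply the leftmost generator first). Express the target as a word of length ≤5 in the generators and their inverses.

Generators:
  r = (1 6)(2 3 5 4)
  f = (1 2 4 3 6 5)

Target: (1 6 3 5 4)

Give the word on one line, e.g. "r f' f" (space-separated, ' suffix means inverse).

  after f': (1 5 6 3 4 2)
  after f': (1 6 4)(2 5 3)
  after r: (2 4 6)
  after r: (1 6 3 5 4)

f' f' r r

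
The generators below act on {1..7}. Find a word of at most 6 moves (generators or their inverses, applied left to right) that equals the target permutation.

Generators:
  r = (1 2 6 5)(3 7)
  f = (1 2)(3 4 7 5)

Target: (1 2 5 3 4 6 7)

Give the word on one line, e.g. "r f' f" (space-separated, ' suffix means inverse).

  after f': (1 2)(3 5 7 4)
  after f': (3 7)(4 5)
  after r: (1 2 6 5 4)
  after f: (2 6 3 4)(5 7)
  after r: (1 2 5 3 4 6 7)

f' f' r f r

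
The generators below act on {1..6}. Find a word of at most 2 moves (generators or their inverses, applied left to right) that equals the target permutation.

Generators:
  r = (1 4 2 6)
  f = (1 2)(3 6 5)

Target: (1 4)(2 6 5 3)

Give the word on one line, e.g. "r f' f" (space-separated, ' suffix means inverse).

f r'

  after f: (1 2)(3 6 5)
  after r': (1 4)(2 6 5 3)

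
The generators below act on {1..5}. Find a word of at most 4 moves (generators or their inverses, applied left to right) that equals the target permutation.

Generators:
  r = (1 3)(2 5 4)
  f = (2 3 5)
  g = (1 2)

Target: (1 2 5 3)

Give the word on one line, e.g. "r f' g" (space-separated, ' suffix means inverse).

f' g

  after f': (2 5 3)
  after g: (1 2 5 3)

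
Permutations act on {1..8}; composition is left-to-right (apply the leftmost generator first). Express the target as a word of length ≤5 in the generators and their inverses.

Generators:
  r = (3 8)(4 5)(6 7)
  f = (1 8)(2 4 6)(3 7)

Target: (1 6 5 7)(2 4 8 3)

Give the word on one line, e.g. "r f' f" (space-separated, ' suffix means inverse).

  after f: (1 8)(2 4 6)(3 7)
  after r: (1 3 6 2 5 4 7 8)
  after f: (1 7)(2 5 6 4 3)
  after r': (1 6 5 7)(2 4 8 3)

f r f r'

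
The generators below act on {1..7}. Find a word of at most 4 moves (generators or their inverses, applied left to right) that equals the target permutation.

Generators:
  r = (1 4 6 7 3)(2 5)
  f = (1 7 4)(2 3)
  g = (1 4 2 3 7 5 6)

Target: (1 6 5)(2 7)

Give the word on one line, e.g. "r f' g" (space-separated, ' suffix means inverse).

g' f'

  after g': (1 6 5 7 3 2 4)
  after f': (1 6 5)(2 7)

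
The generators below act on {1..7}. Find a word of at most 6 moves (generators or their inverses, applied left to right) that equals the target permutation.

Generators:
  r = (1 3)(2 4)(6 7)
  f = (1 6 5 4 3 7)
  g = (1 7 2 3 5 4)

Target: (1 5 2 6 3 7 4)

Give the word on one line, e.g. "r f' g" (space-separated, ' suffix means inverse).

g' r' g g

  after g': (1 4 5 3 2 7)
  after r': (1 2 6 7 3 4 5)
  after g: (1 3)(2 6)(5 7)
  after g: (1 5 2 6 3 7 4)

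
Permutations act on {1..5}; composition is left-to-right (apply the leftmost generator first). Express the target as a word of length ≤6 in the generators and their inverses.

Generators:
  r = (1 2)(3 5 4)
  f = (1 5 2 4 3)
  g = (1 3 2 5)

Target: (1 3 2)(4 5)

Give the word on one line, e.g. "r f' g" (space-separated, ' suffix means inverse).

  after f': (1 3 4 2 5)
  after f': (1 4 5 3 2)
  after f': (1 2 3 5 4)
  after g': (1 3 2)(4 5)

f' f' f' g'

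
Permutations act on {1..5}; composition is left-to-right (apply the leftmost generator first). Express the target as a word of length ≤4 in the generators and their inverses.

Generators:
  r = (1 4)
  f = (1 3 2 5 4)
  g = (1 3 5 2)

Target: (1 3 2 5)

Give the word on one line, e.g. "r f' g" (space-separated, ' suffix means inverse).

  after f: (1 3 2 5 4)
  after r': (1 3 2 5)

f r'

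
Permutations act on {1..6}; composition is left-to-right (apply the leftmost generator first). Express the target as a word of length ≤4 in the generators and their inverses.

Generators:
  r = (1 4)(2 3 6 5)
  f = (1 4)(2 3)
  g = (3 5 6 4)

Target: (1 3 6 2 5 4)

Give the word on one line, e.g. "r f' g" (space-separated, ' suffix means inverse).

r f r g

  after r: (1 4)(2 3 6 5)
  after f: (3 6 5)
  after r: (1 4)(2 3 5 6)
  after g: (1 3 6 2 5 4)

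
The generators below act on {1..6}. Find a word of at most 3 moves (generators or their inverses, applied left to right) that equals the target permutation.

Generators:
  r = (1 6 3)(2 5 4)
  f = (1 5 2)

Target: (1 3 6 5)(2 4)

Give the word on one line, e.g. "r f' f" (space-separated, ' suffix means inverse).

  after r': (1 3 6)(2 4 5)
  after f: (1 3 6 5)(2 4)

r' f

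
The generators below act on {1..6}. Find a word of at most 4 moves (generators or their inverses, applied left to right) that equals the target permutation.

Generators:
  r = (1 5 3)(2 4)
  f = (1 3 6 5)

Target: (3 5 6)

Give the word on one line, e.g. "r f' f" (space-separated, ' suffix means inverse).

r' f f r'

  after r': (1 3 5)(2 4)
  after f: (1 6 5 3)(2 4)
  after f: (1 5 6)(2 4)
  after r': (3 5 6)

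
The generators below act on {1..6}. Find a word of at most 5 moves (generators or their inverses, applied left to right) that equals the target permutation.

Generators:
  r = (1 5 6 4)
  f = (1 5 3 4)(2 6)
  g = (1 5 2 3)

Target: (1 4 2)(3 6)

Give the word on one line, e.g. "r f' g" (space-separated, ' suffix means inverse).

f r g r

  after f: (1 5 3 4)(2 6)
  after r: (1 6 2 4 5 3)
  after g: (1 6 3 5)(2 4)
  after r: (1 4 2)(3 6)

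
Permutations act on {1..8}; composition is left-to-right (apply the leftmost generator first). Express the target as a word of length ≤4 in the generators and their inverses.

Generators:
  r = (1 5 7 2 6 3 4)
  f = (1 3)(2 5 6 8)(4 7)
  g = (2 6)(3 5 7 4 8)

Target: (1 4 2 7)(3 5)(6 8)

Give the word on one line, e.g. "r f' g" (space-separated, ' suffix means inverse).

  after f: (1 3)(2 5 6 8)(4 7)
  after r: (1 4 2 7)(3 5)(6 8)

f r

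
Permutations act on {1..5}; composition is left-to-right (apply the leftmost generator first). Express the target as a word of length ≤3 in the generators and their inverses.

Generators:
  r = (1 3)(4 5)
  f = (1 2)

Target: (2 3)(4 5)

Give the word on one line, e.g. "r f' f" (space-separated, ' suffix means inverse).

f r f

  after f: (1 2)
  after r: (1 2 3)(4 5)
  after f: (2 3)(4 5)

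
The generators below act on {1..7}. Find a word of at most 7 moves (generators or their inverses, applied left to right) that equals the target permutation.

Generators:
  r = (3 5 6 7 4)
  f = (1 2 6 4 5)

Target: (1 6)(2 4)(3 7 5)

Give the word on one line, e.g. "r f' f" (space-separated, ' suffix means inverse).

f' f' r r r

  after f': (1 5 4 6 2)
  after f': (1 4 2 5 6)
  after r: (1 3 5 7 4 2 6)
  after r: (1 5 4 2 7 3 6)
  after r: (1 6)(2 4)(3 7 5)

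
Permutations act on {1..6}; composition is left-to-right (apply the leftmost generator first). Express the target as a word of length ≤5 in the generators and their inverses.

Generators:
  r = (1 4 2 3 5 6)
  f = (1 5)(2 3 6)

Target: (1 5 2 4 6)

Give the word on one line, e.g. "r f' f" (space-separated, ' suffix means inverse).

  after f': (1 5)(2 6 3)
  after f': (2 3 6)
  after r': (1 6 4)(3 5)
  after r': (1 5 2 4 6)

f' f' r' r'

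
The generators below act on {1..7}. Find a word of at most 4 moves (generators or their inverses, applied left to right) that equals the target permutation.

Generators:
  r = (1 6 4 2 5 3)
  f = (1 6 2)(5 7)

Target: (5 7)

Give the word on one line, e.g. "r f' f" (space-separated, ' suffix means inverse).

f' f' f'

  after f': (1 2 6)(5 7)
  after f': (1 6 2)
  after f': (5 7)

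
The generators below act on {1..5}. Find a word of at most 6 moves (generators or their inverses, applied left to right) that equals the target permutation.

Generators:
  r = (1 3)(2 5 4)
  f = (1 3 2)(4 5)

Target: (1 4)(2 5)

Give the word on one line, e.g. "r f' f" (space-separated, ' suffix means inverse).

r' r' f' r'

  after r': (1 3)(2 4 5)
  after r': (2 5 4)
  after f': (1 2 4 3)
  after r': (1 4)(2 5)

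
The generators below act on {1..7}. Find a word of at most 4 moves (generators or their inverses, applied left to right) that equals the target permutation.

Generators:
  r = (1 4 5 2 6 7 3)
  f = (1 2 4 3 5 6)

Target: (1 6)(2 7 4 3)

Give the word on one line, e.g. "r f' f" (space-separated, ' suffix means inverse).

f' r f r'

  after f': (1 6 5 3 4 2)
  after r: (1 7 3 5)(2 4 6)
  after f: (1 7 5 2 3 6 4)
  after r': (1 6)(2 7 4 3)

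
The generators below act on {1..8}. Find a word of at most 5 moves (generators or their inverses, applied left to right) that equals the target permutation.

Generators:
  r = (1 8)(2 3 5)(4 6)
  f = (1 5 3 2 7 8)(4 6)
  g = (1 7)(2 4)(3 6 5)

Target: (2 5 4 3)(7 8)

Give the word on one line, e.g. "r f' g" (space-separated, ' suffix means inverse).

g r' g

  after g: (1 7)(2 4)(3 6 5)
  after r': (1 7 8)(2 6 3 4 5)
  after g: (2 5 4 3)(7 8)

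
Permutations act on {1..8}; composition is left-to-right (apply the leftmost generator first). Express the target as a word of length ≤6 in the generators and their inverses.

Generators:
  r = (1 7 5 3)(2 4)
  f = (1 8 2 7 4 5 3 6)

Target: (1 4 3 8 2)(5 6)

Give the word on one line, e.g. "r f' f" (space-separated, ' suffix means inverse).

r f r' r'

  after r: (1 7 5 3)(2 4)
  after f: (1 4 7 3 8 2 5 6)
  after r': (1 2 7 5 6 3 8 4)
  after r': (1 4 3 8 2)(5 6)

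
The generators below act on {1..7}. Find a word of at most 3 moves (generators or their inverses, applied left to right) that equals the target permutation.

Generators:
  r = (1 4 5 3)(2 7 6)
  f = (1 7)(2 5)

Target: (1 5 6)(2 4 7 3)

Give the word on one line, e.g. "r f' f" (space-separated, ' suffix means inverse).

f r' f

  after f: (1 7)(2 5)
  after r': (1 2 4)(3 5 6 7)
  after f: (1 5 6)(2 4 7 3)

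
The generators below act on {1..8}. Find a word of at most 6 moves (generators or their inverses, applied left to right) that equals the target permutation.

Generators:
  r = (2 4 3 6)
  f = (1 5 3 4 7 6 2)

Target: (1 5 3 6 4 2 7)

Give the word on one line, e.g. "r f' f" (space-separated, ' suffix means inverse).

f' r f' f' r'

  after f': (1 2 6 7 4 3 5)
  after r: (1 4 6 7 3 5)
  after f': (1 3)(2 6 4 7 5)
  after f': (1 5 6 3 2 7)
  after r': (1 5 3 6 4 2 7)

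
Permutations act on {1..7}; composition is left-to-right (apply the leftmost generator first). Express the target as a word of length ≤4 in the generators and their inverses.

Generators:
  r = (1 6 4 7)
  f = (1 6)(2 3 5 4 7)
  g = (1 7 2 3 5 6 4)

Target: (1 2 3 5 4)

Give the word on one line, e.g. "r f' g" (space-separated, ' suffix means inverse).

r' f

  after r': (1 7 4 6)
  after f: (1 2 3 5 4)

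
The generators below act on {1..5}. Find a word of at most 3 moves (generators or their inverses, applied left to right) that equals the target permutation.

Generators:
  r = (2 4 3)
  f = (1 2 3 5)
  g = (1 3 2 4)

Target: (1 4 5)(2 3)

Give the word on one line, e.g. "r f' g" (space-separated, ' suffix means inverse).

  after r: (2 4 3)
  after f: (1 2 4 5)
  after r: (1 4 5)(2 3)

r f r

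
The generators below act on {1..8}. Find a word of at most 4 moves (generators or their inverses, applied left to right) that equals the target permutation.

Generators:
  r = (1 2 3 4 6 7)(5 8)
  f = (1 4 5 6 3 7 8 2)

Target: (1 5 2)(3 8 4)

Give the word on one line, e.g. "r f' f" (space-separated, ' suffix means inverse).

  after f': (1 2 8 7 3 6 5 4)
  after f': (1 8 3 5)(2 7 6 4)
  after r: (1 5 2)(3 8 4)

f' f' r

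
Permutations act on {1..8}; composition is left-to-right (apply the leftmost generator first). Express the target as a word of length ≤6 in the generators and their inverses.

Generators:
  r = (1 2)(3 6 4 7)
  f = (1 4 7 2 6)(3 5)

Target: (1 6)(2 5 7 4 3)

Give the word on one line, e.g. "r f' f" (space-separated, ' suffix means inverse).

f r f r f'

  after f: (1 4 7 2 6)(3 5)
  after r: (1 7)(2 4 3 5 6)
  after f: (1 2 7 4 5)
  after r: (2 3 6 4 5)
  after f': (1 6)(2 5 7 4 3)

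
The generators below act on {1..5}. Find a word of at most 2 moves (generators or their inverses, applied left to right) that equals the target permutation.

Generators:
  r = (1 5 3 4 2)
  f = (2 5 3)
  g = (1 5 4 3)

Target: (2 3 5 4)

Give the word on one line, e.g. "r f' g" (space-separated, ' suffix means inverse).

r g'

  after r: (1 5 3 4 2)
  after g': (2 3 5 4)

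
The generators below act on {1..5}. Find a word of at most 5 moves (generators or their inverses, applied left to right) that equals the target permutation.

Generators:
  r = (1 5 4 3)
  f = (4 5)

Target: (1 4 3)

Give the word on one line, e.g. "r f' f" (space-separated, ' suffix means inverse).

f r' f' r'

  after f: (4 5)
  after r': (1 3 4)
  after f': (1 3 5 4)
  after r': (1 4 3)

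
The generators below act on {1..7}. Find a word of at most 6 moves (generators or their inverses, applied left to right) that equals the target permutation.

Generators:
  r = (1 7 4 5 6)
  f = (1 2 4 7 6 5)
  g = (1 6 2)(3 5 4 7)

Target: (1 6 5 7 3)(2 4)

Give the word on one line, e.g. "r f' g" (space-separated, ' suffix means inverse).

f' r' g f

  after f': (1 5 6 7 4 2)
  after r': (1 4 2 6)
  after g: (1 7 3 5 4)
  after f: (1 6 5 7 3)(2 4)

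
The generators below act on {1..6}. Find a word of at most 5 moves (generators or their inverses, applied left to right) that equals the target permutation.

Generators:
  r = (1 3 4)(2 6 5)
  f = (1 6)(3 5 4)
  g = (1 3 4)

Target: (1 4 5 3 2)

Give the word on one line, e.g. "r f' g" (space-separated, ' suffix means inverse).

  after f: (1 6)(3 5 4)
  after r: (1 5)(2 6 3)
  after g': (1 5 4 3 2 6)
  after f: (1 4 5 3 2)

f r g' f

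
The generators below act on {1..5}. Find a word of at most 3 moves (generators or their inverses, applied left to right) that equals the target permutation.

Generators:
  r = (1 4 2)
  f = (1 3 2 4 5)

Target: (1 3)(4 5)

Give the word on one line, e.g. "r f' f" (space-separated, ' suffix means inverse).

  after r': (1 2 4)
  after f': (1 3)(4 5)

r' f'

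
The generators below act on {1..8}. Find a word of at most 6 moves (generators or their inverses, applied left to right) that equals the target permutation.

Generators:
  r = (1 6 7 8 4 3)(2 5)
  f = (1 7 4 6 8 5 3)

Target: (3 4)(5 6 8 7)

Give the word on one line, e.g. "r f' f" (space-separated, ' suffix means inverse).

r' r' f' f'

  after r': (1 3 4 8 7 6)(2 5)
  after r': (1 4 7)(3 8 6)
  after f': (1 7 3 6 5 8 4)
  after f': (3 4)(5 6 8 7)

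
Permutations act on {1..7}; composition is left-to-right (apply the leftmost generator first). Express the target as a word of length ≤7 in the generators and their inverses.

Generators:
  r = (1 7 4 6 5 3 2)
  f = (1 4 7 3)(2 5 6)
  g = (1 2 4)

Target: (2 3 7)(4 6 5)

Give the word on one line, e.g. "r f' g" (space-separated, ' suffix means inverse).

  after r': (1 2 3 5 6 4 7)
  after r': (1 3 6 7 2 5 4)
  after f': (1 7 6 4 3 5)
  after r: (1 4 2)(5 7)
  after f': (2 3 7)(4 6 5)

r' r' f' r f'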